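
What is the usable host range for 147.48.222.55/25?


Network: 147.48.222.0
Broadcast: 147.48.222.127
First usable = network + 1
Last usable = broadcast - 1
Range: 147.48.222.1 to 147.48.222.126


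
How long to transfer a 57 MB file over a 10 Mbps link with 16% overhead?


Effective throughput = 10 * (1 - 16/100) = 8.4 Mbps
File size in Mb = 57 * 8 = 456 Mb
Time = 456 / 8.4
Time = 54.2857 seconds


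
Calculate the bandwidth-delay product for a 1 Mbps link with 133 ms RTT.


BDP = bandwidth * RTT
= 1 Mbps * 133 ms
= 1 * 1e6 * 133 / 1000 bits
= 133000 bits
= 16625 bytes
= 16.2354 KB
BDP = 133000 bits (16625 bytes)


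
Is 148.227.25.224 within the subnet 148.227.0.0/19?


Subnet network: 148.227.0.0
Test IP AND mask: 148.227.0.0
Yes, 148.227.25.224 is in 148.227.0.0/19


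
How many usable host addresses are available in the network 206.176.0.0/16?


Host bits = 32 - 16 = 16
Total addresses = 2^16 = 65536
Usable = total - 2 (network and broadcast)
Usable hosts: 65534


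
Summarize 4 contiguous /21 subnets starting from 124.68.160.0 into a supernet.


Original prefix: /21
Number of subnets: 4 = 2^2
New prefix = 21 - 2 = 19
Supernet: 124.68.160.0/19


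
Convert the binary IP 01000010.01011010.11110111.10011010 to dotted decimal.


01000010 = 66
01011010 = 90
11110111 = 247
10011010 = 154
IP: 66.90.247.154


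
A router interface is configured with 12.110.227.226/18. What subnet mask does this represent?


/18 means 18 network bits, 14 host bits
Binary: 11111111111111111100000000000000
Mask: 255.255.192.0


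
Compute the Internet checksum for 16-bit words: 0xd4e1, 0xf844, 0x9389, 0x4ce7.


Sum all words (with carry folding):
+ 0xd4e1 = 0xd4e1
+ 0xf844 = 0xcd26
+ 0x9389 = 0x60b0
+ 0x4ce7 = 0xad97
One's complement: ~0xad97
Checksum = 0x5268


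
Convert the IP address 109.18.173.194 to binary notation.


109 = 01101101
18 = 00010010
173 = 10101101
194 = 11000010
Binary: 01101101.00010010.10101101.11000010


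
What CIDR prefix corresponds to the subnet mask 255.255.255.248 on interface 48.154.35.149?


Binary: 11111111.11111111.11111111.11111000
Count leading 1s
Prefix: /29


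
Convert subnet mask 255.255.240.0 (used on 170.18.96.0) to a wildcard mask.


Subnet mask: 255.255.240.0
Wildcard = 255.255.255.255 - subnet mask
255 - 255 = 0
255 - 255 = 0
255 - 240 = 15
255 - 0 = 255
Wildcard: 0.0.15.255


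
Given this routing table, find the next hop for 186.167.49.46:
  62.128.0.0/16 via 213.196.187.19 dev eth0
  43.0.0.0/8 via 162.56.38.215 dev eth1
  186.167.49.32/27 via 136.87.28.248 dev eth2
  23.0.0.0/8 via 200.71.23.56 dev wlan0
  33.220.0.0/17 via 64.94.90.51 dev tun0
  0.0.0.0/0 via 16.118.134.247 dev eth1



Longest prefix match for 186.167.49.46:
  /16 62.128.0.0: no
  /8 43.0.0.0: no
  /27 186.167.49.32: MATCH
  /8 23.0.0.0: no
  /17 33.220.0.0: no
  /0 0.0.0.0: MATCH
Selected: next-hop 136.87.28.248 via eth2 (matched /27)


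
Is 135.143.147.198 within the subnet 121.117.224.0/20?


Subnet network: 121.117.224.0
Test IP AND mask: 135.143.144.0
No, 135.143.147.198 is not in 121.117.224.0/20


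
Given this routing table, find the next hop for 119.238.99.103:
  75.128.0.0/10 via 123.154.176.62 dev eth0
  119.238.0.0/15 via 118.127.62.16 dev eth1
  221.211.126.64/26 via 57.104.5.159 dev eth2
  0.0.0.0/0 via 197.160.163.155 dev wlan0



Longest prefix match for 119.238.99.103:
  /10 75.128.0.0: no
  /15 119.238.0.0: MATCH
  /26 221.211.126.64: no
  /0 0.0.0.0: MATCH
Selected: next-hop 118.127.62.16 via eth1 (matched /15)


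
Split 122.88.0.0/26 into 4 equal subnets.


New prefix = 26 + 2 = 28
Each subnet has 16 addresses
  122.88.0.0/28
  122.88.0.16/28
  122.88.0.32/28
  122.88.0.48/28
Subnets: 122.88.0.0/28, 122.88.0.16/28, 122.88.0.32/28, 122.88.0.48/28


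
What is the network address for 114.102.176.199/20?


IP:   01110010.01100110.10110000.11000111
Mask: 11111111.11111111.11110000.00000000
AND operation:
Net:  01110010.01100110.10110000.00000000
Network: 114.102.176.0/20


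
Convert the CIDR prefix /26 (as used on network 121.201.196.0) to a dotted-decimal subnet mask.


/26 means 26 network bits, 6 host bits
Binary: 11111111111111111111111111000000
Mask: 255.255.255.192


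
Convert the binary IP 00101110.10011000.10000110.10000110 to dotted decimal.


00101110 = 46
10011000 = 152
10000110 = 134
10000110 = 134
IP: 46.152.134.134


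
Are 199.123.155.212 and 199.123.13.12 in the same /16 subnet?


Mask: 255.255.0.0
199.123.155.212 AND mask = 199.123.0.0
199.123.13.12 AND mask = 199.123.0.0
Yes, same subnet (199.123.0.0)


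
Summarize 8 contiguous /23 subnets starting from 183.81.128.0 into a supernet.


Original prefix: /23
Number of subnets: 8 = 2^3
New prefix = 23 - 3 = 20
Supernet: 183.81.128.0/20


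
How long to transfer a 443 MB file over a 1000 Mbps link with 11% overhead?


Effective throughput = 1000 * (1 - 11/100) = 890 Mbps
File size in Mb = 443 * 8 = 3544 Mb
Time = 3544 / 890
Time = 3.982 seconds


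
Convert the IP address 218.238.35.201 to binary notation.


218 = 11011010
238 = 11101110
35 = 00100011
201 = 11001001
Binary: 11011010.11101110.00100011.11001001


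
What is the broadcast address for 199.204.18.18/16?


Network: 199.204.0.0/16
Host bits = 16
Set all host bits to 1:
Broadcast: 199.204.255.255


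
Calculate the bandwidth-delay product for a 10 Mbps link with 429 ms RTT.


BDP = bandwidth * RTT
= 10 Mbps * 429 ms
= 10 * 1e6 * 429 / 1000 bits
= 4290000 bits
= 536250 bytes
= 523.6816 KB
BDP = 4290000 bits (536250 bytes)


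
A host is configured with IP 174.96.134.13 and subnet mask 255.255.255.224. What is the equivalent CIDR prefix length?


Binary: 11111111.11111111.11111111.11100000
Count leading 1s
Prefix: /27


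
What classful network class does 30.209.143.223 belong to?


First octet: 30
Binary: 00011110
0xxxxxxx -> Class A (1-126)
Class A, default mask 255.0.0.0 (/8)


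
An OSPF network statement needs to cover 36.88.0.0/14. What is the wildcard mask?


Subnet mask: 255.252.0.0
Wildcard = 255.255.255.255 - subnet mask
255 - 255 = 0
255 - 252 = 3
255 - 0 = 255
255 - 0 = 255
Wildcard: 0.3.255.255


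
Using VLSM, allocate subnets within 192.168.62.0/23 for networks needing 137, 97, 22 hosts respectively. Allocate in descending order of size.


137 hosts -> /24 (254 usable): 192.168.62.0/24
97 hosts -> /25 (126 usable): 192.168.63.0/25
22 hosts -> /27 (30 usable): 192.168.63.128/27
Allocation: 192.168.62.0/24 (137 hosts, 254 usable); 192.168.63.0/25 (97 hosts, 126 usable); 192.168.63.128/27 (22 hosts, 30 usable)


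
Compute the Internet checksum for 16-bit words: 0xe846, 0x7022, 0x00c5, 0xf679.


Sum all words (with carry folding):
+ 0xe846 = 0xe846
+ 0x7022 = 0x5869
+ 0x00c5 = 0x592e
+ 0xf679 = 0x4fa8
One's complement: ~0x4fa8
Checksum = 0xb057


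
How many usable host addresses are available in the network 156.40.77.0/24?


Host bits = 32 - 24 = 8
Total addresses = 2^8 = 256
Usable = total - 2 (network and broadcast)
Usable hosts: 254


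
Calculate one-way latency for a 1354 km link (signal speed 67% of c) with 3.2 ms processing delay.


Speed = 0.67 * 3e5 km/s = 201000 km/s
Propagation delay = 1354 / 201000 = 0.0067 s = 6.7363 ms
Processing delay = 3.2 ms
Total one-way latency = 9.9363 ms


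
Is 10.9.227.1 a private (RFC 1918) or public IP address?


RFC 1918 private ranges:
  10.0.0.0/8 (10.0.0.0 - 10.255.255.255)
  172.16.0.0/12 (172.16.0.0 - 172.31.255.255)
  192.168.0.0/16 (192.168.0.0 - 192.168.255.255)
Private (in 10.0.0.0/8)


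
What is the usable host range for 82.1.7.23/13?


Network: 82.0.0.0
Broadcast: 82.7.255.255
First usable = network + 1
Last usable = broadcast - 1
Range: 82.0.0.1 to 82.7.255.254


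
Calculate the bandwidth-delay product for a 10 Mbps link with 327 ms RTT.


BDP = bandwidth * RTT
= 10 Mbps * 327 ms
= 10 * 1e6 * 327 / 1000 bits
= 3270000 bits
= 408750 bytes
= 399.1699 KB
BDP = 3270000 bits (408750 bytes)


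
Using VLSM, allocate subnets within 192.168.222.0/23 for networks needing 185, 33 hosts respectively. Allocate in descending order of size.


185 hosts -> /24 (254 usable): 192.168.222.0/24
33 hosts -> /26 (62 usable): 192.168.223.0/26
Allocation: 192.168.222.0/24 (185 hosts, 254 usable); 192.168.223.0/26 (33 hosts, 62 usable)


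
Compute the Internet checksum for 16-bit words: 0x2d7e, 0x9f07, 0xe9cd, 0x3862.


Sum all words (with carry folding):
+ 0x2d7e = 0x2d7e
+ 0x9f07 = 0xcc85
+ 0xe9cd = 0xb653
+ 0x3862 = 0xeeb5
One's complement: ~0xeeb5
Checksum = 0x114a


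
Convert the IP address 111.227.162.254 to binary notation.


111 = 01101111
227 = 11100011
162 = 10100010
254 = 11111110
Binary: 01101111.11100011.10100010.11111110


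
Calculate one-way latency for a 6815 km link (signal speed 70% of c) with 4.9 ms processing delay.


Speed = 0.7 * 3e5 km/s = 210000 km/s
Propagation delay = 6815 / 210000 = 0.0325 s = 32.4524 ms
Processing delay = 4.9 ms
Total one-way latency = 37.3524 ms


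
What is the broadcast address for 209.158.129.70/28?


Network: 209.158.129.64/28
Host bits = 4
Set all host bits to 1:
Broadcast: 209.158.129.79


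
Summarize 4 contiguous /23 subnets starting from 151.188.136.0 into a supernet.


Original prefix: /23
Number of subnets: 4 = 2^2
New prefix = 23 - 2 = 21
Supernet: 151.188.136.0/21


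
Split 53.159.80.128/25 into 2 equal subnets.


New prefix = 25 + 1 = 26
Each subnet has 64 addresses
  53.159.80.128/26
  53.159.80.192/26
Subnets: 53.159.80.128/26, 53.159.80.192/26


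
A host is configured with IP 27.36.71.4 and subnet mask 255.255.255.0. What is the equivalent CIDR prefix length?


Binary: 11111111.11111111.11111111.00000000
Count leading 1s
Prefix: /24


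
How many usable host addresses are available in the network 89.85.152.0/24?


Host bits = 32 - 24 = 8
Total addresses = 2^8 = 256
Usable = total - 2 (network and broadcast)
Usable hosts: 254


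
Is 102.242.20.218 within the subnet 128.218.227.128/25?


Subnet network: 128.218.227.128
Test IP AND mask: 102.242.20.128
No, 102.242.20.218 is not in 128.218.227.128/25


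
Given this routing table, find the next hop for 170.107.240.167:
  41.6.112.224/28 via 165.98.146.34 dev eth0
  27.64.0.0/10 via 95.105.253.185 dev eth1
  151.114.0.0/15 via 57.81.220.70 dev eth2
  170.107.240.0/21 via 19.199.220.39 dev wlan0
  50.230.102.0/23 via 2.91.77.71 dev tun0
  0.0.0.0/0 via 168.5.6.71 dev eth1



Longest prefix match for 170.107.240.167:
  /28 41.6.112.224: no
  /10 27.64.0.0: no
  /15 151.114.0.0: no
  /21 170.107.240.0: MATCH
  /23 50.230.102.0: no
  /0 0.0.0.0: MATCH
Selected: next-hop 19.199.220.39 via wlan0 (matched /21)


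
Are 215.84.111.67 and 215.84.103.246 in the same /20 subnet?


Mask: 255.255.240.0
215.84.111.67 AND mask = 215.84.96.0
215.84.103.246 AND mask = 215.84.96.0
Yes, same subnet (215.84.96.0)


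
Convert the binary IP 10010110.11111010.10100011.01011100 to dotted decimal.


10010110 = 150
11111010 = 250
10100011 = 163
01011100 = 92
IP: 150.250.163.92


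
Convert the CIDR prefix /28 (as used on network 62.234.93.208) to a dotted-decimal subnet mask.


/28 means 28 network bits, 4 host bits
Binary: 11111111111111111111111111110000
Mask: 255.255.255.240


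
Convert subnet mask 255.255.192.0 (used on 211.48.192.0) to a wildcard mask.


Subnet mask: 255.255.192.0
Wildcard = 255.255.255.255 - subnet mask
255 - 255 = 0
255 - 255 = 0
255 - 192 = 63
255 - 0 = 255
Wildcard: 0.0.63.255


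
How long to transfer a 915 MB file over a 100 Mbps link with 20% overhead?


Effective throughput = 100 * (1 - 20/100) = 80 Mbps
File size in Mb = 915 * 8 = 7320 Mb
Time = 7320 / 80
Time = 91.5 seconds


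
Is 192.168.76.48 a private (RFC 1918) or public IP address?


RFC 1918 private ranges:
  10.0.0.0/8 (10.0.0.0 - 10.255.255.255)
  172.16.0.0/12 (172.16.0.0 - 172.31.255.255)
  192.168.0.0/16 (192.168.0.0 - 192.168.255.255)
Private (in 192.168.0.0/16)


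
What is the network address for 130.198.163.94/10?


IP:   10000010.11000110.10100011.01011110
Mask: 11111111.11000000.00000000.00000000
AND operation:
Net:  10000010.11000000.00000000.00000000
Network: 130.192.0.0/10


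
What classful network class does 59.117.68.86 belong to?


First octet: 59
Binary: 00111011
0xxxxxxx -> Class A (1-126)
Class A, default mask 255.0.0.0 (/8)


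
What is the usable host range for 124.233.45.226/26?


Network: 124.233.45.192
Broadcast: 124.233.45.255
First usable = network + 1
Last usable = broadcast - 1
Range: 124.233.45.193 to 124.233.45.254


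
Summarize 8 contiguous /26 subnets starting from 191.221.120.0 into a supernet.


Original prefix: /26
Number of subnets: 8 = 2^3
New prefix = 26 - 3 = 23
Supernet: 191.221.120.0/23


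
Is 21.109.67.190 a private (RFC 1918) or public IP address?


RFC 1918 private ranges:
  10.0.0.0/8 (10.0.0.0 - 10.255.255.255)
  172.16.0.0/12 (172.16.0.0 - 172.31.255.255)
  192.168.0.0/16 (192.168.0.0 - 192.168.255.255)
Public (not in any RFC 1918 range)


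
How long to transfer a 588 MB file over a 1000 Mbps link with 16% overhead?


Effective throughput = 1000 * (1 - 16/100) = 840 Mbps
File size in Mb = 588 * 8 = 4704 Mb
Time = 4704 / 840
Time = 5.6 seconds


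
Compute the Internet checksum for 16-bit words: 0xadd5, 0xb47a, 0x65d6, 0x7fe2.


Sum all words (with carry folding):
+ 0xadd5 = 0xadd5
+ 0xb47a = 0x6250
+ 0x65d6 = 0xc826
+ 0x7fe2 = 0x4809
One's complement: ~0x4809
Checksum = 0xb7f6


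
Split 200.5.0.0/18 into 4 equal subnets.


New prefix = 18 + 2 = 20
Each subnet has 4096 addresses
  200.5.0.0/20
  200.5.16.0/20
  200.5.32.0/20
  200.5.48.0/20
Subnets: 200.5.0.0/20, 200.5.16.0/20, 200.5.32.0/20, 200.5.48.0/20


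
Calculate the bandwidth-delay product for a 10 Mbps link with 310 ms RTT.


BDP = bandwidth * RTT
= 10 Mbps * 310 ms
= 10 * 1e6 * 310 / 1000 bits
= 3100000 bits
= 387500 bytes
= 378.418 KB
BDP = 3100000 bits (387500 bytes)


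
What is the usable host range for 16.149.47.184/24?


Network: 16.149.47.0
Broadcast: 16.149.47.255
First usable = network + 1
Last usable = broadcast - 1
Range: 16.149.47.1 to 16.149.47.254


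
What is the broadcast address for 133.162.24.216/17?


Network: 133.162.0.0/17
Host bits = 15
Set all host bits to 1:
Broadcast: 133.162.127.255


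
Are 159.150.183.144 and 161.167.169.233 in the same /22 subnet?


Mask: 255.255.252.0
159.150.183.144 AND mask = 159.150.180.0
161.167.169.233 AND mask = 161.167.168.0
No, different subnets (159.150.180.0 vs 161.167.168.0)


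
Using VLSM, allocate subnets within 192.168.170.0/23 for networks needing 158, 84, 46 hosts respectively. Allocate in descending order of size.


158 hosts -> /24 (254 usable): 192.168.170.0/24
84 hosts -> /25 (126 usable): 192.168.171.0/25
46 hosts -> /26 (62 usable): 192.168.171.128/26
Allocation: 192.168.170.0/24 (158 hosts, 254 usable); 192.168.171.0/25 (84 hosts, 126 usable); 192.168.171.128/26 (46 hosts, 62 usable)


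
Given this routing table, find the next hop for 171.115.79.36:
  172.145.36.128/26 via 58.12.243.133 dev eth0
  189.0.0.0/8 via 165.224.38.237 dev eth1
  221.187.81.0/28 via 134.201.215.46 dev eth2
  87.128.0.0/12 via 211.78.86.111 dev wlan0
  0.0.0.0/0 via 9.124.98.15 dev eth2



Longest prefix match for 171.115.79.36:
  /26 172.145.36.128: no
  /8 189.0.0.0: no
  /28 221.187.81.0: no
  /12 87.128.0.0: no
  /0 0.0.0.0: MATCH
Selected: next-hop 9.124.98.15 via eth2 (matched /0)


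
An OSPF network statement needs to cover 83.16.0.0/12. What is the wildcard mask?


Subnet mask: 255.240.0.0
Wildcard = 255.255.255.255 - subnet mask
255 - 255 = 0
255 - 240 = 15
255 - 0 = 255
255 - 0 = 255
Wildcard: 0.15.255.255


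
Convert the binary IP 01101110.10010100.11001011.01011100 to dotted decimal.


01101110 = 110
10010100 = 148
11001011 = 203
01011100 = 92
IP: 110.148.203.92


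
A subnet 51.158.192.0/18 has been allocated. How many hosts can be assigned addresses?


Host bits = 32 - 18 = 14
Total addresses = 2^14 = 16384
Usable = total - 2 (network and broadcast)
Usable hosts: 16382


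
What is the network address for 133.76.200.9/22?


IP:   10000101.01001100.11001000.00001001
Mask: 11111111.11111111.11111100.00000000
AND operation:
Net:  10000101.01001100.11001000.00000000
Network: 133.76.200.0/22


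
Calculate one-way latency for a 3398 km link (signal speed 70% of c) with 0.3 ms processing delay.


Speed = 0.7 * 3e5 km/s = 210000 km/s
Propagation delay = 3398 / 210000 = 0.0162 s = 16.181 ms
Processing delay = 0.3 ms
Total one-way latency = 16.481 ms


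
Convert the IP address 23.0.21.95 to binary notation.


23 = 00010111
0 = 00000000
21 = 00010101
95 = 01011111
Binary: 00010111.00000000.00010101.01011111


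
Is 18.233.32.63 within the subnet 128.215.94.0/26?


Subnet network: 128.215.94.0
Test IP AND mask: 18.233.32.0
No, 18.233.32.63 is not in 128.215.94.0/26


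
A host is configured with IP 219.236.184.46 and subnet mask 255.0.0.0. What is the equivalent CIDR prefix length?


Binary: 11111111.00000000.00000000.00000000
Count leading 1s
Prefix: /8


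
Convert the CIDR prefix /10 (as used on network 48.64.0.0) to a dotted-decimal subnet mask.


/10 means 10 network bits, 22 host bits
Binary: 11111111110000000000000000000000
Mask: 255.192.0.0


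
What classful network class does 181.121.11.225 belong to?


First octet: 181
Binary: 10110101
10xxxxxx -> Class B (128-191)
Class B, default mask 255.255.0.0 (/16)


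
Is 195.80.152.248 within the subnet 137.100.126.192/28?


Subnet network: 137.100.126.192
Test IP AND mask: 195.80.152.240
No, 195.80.152.248 is not in 137.100.126.192/28


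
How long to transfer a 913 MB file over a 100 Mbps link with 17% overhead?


Effective throughput = 100 * (1 - 17/100) = 83 Mbps
File size in Mb = 913 * 8 = 7304 Mb
Time = 7304 / 83
Time = 88 seconds


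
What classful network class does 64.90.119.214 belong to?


First octet: 64
Binary: 01000000
0xxxxxxx -> Class A (1-126)
Class A, default mask 255.0.0.0 (/8)


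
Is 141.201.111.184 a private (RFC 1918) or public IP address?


RFC 1918 private ranges:
  10.0.0.0/8 (10.0.0.0 - 10.255.255.255)
  172.16.0.0/12 (172.16.0.0 - 172.31.255.255)
  192.168.0.0/16 (192.168.0.0 - 192.168.255.255)
Public (not in any RFC 1918 range)


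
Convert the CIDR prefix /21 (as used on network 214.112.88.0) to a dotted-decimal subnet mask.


/21 means 21 network bits, 11 host bits
Binary: 11111111111111111111100000000000
Mask: 255.255.248.0


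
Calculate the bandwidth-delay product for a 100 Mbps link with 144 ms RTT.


BDP = bandwidth * RTT
= 100 Mbps * 144 ms
= 100 * 1e6 * 144 / 1000 bits
= 14400000 bits
= 1800000 bytes
= 1757.8125 KB
BDP = 14400000 bits (1800000 bytes)


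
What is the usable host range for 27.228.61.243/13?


Network: 27.224.0.0
Broadcast: 27.231.255.255
First usable = network + 1
Last usable = broadcast - 1
Range: 27.224.0.1 to 27.231.255.254


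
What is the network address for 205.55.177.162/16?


IP:   11001101.00110111.10110001.10100010
Mask: 11111111.11111111.00000000.00000000
AND operation:
Net:  11001101.00110111.00000000.00000000
Network: 205.55.0.0/16


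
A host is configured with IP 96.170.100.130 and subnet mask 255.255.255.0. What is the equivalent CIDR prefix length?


Binary: 11111111.11111111.11111111.00000000
Count leading 1s
Prefix: /24


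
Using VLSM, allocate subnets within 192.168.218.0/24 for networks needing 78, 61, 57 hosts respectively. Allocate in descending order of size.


78 hosts -> /25 (126 usable): 192.168.218.0/25
61 hosts -> /26 (62 usable): 192.168.218.128/26
57 hosts -> /26 (62 usable): 192.168.218.192/26
Allocation: 192.168.218.0/25 (78 hosts, 126 usable); 192.168.218.128/26 (61 hosts, 62 usable); 192.168.218.192/26 (57 hosts, 62 usable)


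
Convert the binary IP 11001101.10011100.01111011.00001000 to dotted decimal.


11001101 = 205
10011100 = 156
01111011 = 123
00001000 = 8
IP: 205.156.123.8


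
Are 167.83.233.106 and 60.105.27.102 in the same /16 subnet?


Mask: 255.255.0.0
167.83.233.106 AND mask = 167.83.0.0
60.105.27.102 AND mask = 60.105.0.0
No, different subnets (167.83.0.0 vs 60.105.0.0)


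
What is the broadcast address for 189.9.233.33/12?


Network: 189.0.0.0/12
Host bits = 20
Set all host bits to 1:
Broadcast: 189.15.255.255


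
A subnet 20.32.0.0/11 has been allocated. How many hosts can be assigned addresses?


Host bits = 32 - 11 = 21
Total addresses = 2^21 = 2097152
Usable = total - 2 (network and broadcast)
Usable hosts: 2097150


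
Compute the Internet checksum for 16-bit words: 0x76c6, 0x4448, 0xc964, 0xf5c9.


Sum all words (with carry folding):
+ 0x76c6 = 0x76c6
+ 0x4448 = 0xbb0e
+ 0xc964 = 0x8473
+ 0xf5c9 = 0x7a3d
One's complement: ~0x7a3d
Checksum = 0x85c2


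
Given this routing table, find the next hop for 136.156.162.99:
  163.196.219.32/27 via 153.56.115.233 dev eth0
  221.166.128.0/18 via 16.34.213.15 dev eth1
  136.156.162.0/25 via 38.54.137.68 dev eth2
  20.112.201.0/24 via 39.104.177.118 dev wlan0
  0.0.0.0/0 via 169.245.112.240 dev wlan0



Longest prefix match for 136.156.162.99:
  /27 163.196.219.32: no
  /18 221.166.128.0: no
  /25 136.156.162.0: MATCH
  /24 20.112.201.0: no
  /0 0.0.0.0: MATCH
Selected: next-hop 38.54.137.68 via eth2 (matched /25)


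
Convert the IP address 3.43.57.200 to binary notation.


3 = 00000011
43 = 00101011
57 = 00111001
200 = 11001000
Binary: 00000011.00101011.00111001.11001000


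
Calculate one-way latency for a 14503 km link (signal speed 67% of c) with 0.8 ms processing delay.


Speed = 0.67 * 3e5 km/s = 201000 km/s
Propagation delay = 14503 / 201000 = 0.0722 s = 72.1542 ms
Processing delay = 0.8 ms
Total one-way latency = 72.9542 ms


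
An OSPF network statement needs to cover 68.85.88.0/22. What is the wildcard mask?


Subnet mask: 255.255.252.0
Wildcard = 255.255.255.255 - subnet mask
255 - 255 = 0
255 - 255 = 0
255 - 252 = 3
255 - 0 = 255
Wildcard: 0.0.3.255


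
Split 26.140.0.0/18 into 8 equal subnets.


New prefix = 18 + 3 = 21
Each subnet has 2048 addresses
  26.140.0.0/21
  26.140.8.0/21
  26.140.16.0/21
  26.140.24.0/21
  26.140.32.0/21
  26.140.40.0/21
  26.140.48.0/21
  26.140.56.0/21
Subnets: 26.140.0.0/21, 26.140.8.0/21, 26.140.16.0/21, 26.140.24.0/21, 26.140.32.0/21, 26.140.40.0/21, 26.140.48.0/21, 26.140.56.0/21


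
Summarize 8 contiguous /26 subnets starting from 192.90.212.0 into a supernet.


Original prefix: /26
Number of subnets: 8 = 2^3
New prefix = 26 - 3 = 23
Supernet: 192.90.212.0/23


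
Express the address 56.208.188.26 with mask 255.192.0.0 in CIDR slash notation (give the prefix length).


Binary: 11111111.11000000.00000000.00000000
Count leading 1s
Prefix: /10


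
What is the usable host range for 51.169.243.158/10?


Network: 51.128.0.0
Broadcast: 51.191.255.255
First usable = network + 1
Last usable = broadcast - 1
Range: 51.128.0.1 to 51.191.255.254


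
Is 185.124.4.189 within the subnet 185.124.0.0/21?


Subnet network: 185.124.0.0
Test IP AND mask: 185.124.0.0
Yes, 185.124.4.189 is in 185.124.0.0/21


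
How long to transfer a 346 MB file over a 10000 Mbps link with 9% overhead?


Effective throughput = 10000 * (1 - 9/100) = 9100 Mbps
File size in Mb = 346 * 8 = 2768 Mb
Time = 2768 / 9100
Time = 0.3042 seconds


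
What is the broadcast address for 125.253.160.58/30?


Network: 125.253.160.56/30
Host bits = 2
Set all host bits to 1:
Broadcast: 125.253.160.59


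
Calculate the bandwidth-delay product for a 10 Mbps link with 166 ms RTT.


BDP = bandwidth * RTT
= 10 Mbps * 166 ms
= 10 * 1e6 * 166 / 1000 bits
= 1660000 bits
= 207500 bytes
= 202.6367 KB
BDP = 1660000 bits (207500 bytes)


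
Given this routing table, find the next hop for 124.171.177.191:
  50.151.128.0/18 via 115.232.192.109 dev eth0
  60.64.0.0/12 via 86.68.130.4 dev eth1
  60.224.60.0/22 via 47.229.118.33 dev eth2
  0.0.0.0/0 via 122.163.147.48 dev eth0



Longest prefix match for 124.171.177.191:
  /18 50.151.128.0: no
  /12 60.64.0.0: no
  /22 60.224.60.0: no
  /0 0.0.0.0: MATCH
Selected: next-hop 122.163.147.48 via eth0 (matched /0)


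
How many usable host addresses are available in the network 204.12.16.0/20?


Host bits = 32 - 20 = 12
Total addresses = 2^12 = 4096
Usable = total - 2 (network and broadcast)
Usable hosts: 4094


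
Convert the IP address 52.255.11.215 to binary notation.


52 = 00110100
255 = 11111111
11 = 00001011
215 = 11010111
Binary: 00110100.11111111.00001011.11010111


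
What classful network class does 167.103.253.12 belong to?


First octet: 167
Binary: 10100111
10xxxxxx -> Class B (128-191)
Class B, default mask 255.255.0.0 (/16)


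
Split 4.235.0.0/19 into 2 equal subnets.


New prefix = 19 + 1 = 20
Each subnet has 4096 addresses
  4.235.0.0/20
  4.235.16.0/20
Subnets: 4.235.0.0/20, 4.235.16.0/20


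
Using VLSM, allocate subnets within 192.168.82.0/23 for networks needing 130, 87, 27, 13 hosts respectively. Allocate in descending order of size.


130 hosts -> /24 (254 usable): 192.168.82.0/24
87 hosts -> /25 (126 usable): 192.168.83.0/25
27 hosts -> /27 (30 usable): 192.168.83.128/27
13 hosts -> /28 (14 usable): 192.168.83.160/28
Allocation: 192.168.82.0/24 (130 hosts, 254 usable); 192.168.83.0/25 (87 hosts, 126 usable); 192.168.83.128/27 (27 hosts, 30 usable); 192.168.83.160/28 (13 hosts, 14 usable)


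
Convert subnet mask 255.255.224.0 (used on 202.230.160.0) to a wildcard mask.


Subnet mask: 255.255.224.0
Wildcard = 255.255.255.255 - subnet mask
255 - 255 = 0
255 - 255 = 0
255 - 224 = 31
255 - 0 = 255
Wildcard: 0.0.31.255


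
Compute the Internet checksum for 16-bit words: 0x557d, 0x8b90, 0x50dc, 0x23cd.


Sum all words (with carry folding):
+ 0x557d = 0x557d
+ 0x8b90 = 0xe10d
+ 0x50dc = 0x31ea
+ 0x23cd = 0x55b7
One's complement: ~0x55b7
Checksum = 0xaa48


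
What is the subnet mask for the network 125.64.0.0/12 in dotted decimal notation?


/12 means 12 network bits, 20 host bits
Binary: 11111111111100000000000000000000
Mask: 255.240.0.0


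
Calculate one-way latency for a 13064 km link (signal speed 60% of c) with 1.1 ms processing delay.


Speed = 0.6 * 3e5 km/s = 180000 km/s
Propagation delay = 13064 / 180000 = 0.0726 s = 72.5778 ms
Processing delay = 1.1 ms
Total one-way latency = 73.6778 ms


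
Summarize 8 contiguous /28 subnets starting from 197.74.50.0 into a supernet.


Original prefix: /28
Number of subnets: 8 = 2^3
New prefix = 28 - 3 = 25
Supernet: 197.74.50.0/25


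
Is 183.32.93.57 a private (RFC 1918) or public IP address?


RFC 1918 private ranges:
  10.0.0.0/8 (10.0.0.0 - 10.255.255.255)
  172.16.0.0/12 (172.16.0.0 - 172.31.255.255)
  192.168.0.0/16 (192.168.0.0 - 192.168.255.255)
Public (not in any RFC 1918 range)


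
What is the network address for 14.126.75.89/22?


IP:   00001110.01111110.01001011.01011001
Mask: 11111111.11111111.11111100.00000000
AND operation:
Net:  00001110.01111110.01001000.00000000
Network: 14.126.72.0/22


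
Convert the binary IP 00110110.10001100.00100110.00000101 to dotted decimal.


00110110 = 54
10001100 = 140
00100110 = 38
00000101 = 5
IP: 54.140.38.5


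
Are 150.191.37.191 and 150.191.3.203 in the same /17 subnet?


Mask: 255.255.128.0
150.191.37.191 AND mask = 150.191.0.0
150.191.3.203 AND mask = 150.191.0.0
Yes, same subnet (150.191.0.0)


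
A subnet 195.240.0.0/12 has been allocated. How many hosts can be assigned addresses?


Host bits = 32 - 12 = 20
Total addresses = 2^20 = 1048576
Usable = total - 2 (network and broadcast)
Usable hosts: 1048574


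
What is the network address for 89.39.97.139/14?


IP:   01011001.00100111.01100001.10001011
Mask: 11111111.11111100.00000000.00000000
AND operation:
Net:  01011001.00100100.00000000.00000000
Network: 89.36.0.0/14


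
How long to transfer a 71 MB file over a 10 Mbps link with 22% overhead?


Effective throughput = 10 * (1 - 22/100) = 7.8 Mbps
File size in Mb = 71 * 8 = 568 Mb
Time = 568 / 7.8
Time = 72.8205 seconds


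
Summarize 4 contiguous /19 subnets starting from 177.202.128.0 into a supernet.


Original prefix: /19
Number of subnets: 4 = 2^2
New prefix = 19 - 2 = 17
Supernet: 177.202.128.0/17


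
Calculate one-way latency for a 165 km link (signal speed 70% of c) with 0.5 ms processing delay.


Speed = 0.7 * 3e5 km/s = 210000 km/s
Propagation delay = 165 / 210000 = 0.0008 s = 0.7857 ms
Processing delay = 0.5 ms
Total one-way latency = 1.2857 ms


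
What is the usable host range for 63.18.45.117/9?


Network: 63.0.0.0
Broadcast: 63.127.255.255
First usable = network + 1
Last usable = broadcast - 1
Range: 63.0.0.1 to 63.127.255.254


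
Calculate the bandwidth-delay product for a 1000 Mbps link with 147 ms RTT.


BDP = bandwidth * RTT
= 1000 Mbps * 147 ms
= 1000 * 1e6 * 147 / 1000 bits
= 147000000 bits
= 18375000 bytes
= 17944.3359 KB
BDP = 147000000 bits (18375000 bytes)


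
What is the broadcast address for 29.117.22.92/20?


Network: 29.117.16.0/20
Host bits = 12
Set all host bits to 1:
Broadcast: 29.117.31.255


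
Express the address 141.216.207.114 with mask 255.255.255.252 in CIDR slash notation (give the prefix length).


Binary: 11111111.11111111.11111111.11111100
Count leading 1s
Prefix: /30


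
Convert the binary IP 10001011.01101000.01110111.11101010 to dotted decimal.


10001011 = 139
01101000 = 104
01110111 = 119
11101010 = 234
IP: 139.104.119.234


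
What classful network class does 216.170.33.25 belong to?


First octet: 216
Binary: 11011000
110xxxxx -> Class C (192-223)
Class C, default mask 255.255.255.0 (/24)


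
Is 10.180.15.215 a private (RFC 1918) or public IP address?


RFC 1918 private ranges:
  10.0.0.0/8 (10.0.0.0 - 10.255.255.255)
  172.16.0.0/12 (172.16.0.0 - 172.31.255.255)
  192.168.0.0/16 (192.168.0.0 - 192.168.255.255)
Private (in 10.0.0.0/8)


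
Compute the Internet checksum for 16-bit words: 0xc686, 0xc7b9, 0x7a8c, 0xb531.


Sum all words (with carry folding):
+ 0xc686 = 0xc686
+ 0xc7b9 = 0x8e40
+ 0x7a8c = 0x08cd
+ 0xb531 = 0xbdfe
One's complement: ~0xbdfe
Checksum = 0x4201


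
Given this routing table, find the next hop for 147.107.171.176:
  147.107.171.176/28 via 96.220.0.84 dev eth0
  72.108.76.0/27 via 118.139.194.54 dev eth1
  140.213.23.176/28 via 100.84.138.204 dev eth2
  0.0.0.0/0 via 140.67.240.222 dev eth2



Longest prefix match for 147.107.171.176:
  /28 147.107.171.176: MATCH
  /27 72.108.76.0: no
  /28 140.213.23.176: no
  /0 0.0.0.0: MATCH
Selected: next-hop 96.220.0.84 via eth0 (matched /28)


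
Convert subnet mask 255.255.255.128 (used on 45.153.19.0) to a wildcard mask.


Subnet mask: 255.255.255.128
Wildcard = 255.255.255.255 - subnet mask
255 - 255 = 0
255 - 255 = 0
255 - 255 = 0
255 - 128 = 127
Wildcard: 0.0.0.127


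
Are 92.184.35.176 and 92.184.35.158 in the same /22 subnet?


Mask: 255.255.252.0
92.184.35.176 AND mask = 92.184.32.0
92.184.35.158 AND mask = 92.184.32.0
Yes, same subnet (92.184.32.0)


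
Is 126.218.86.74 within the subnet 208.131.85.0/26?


Subnet network: 208.131.85.0
Test IP AND mask: 126.218.86.64
No, 126.218.86.74 is not in 208.131.85.0/26


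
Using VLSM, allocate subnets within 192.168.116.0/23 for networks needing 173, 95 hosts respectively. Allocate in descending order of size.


173 hosts -> /24 (254 usable): 192.168.116.0/24
95 hosts -> /25 (126 usable): 192.168.117.0/25
Allocation: 192.168.116.0/24 (173 hosts, 254 usable); 192.168.117.0/25 (95 hosts, 126 usable)


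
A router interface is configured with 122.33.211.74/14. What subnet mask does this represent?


/14 means 14 network bits, 18 host bits
Binary: 11111111111111000000000000000000
Mask: 255.252.0.0


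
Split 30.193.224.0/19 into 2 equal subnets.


New prefix = 19 + 1 = 20
Each subnet has 4096 addresses
  30.193.224.0/20
  30.193.240.0/20
Subnets: 30.193.224.0/20, 30.193.240.0/20


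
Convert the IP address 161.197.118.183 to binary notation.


161 = 10100001
197 = 11000101
118 = 01110110
183 = 10110111
Binary: 10100001.11000101.01110110.10110111


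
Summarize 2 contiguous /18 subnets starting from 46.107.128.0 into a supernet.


Original prefix: /18
Number of subnets: 2 = 2^1
New prefix = 18 - 1 = 17
Supernet: 46.107.128.0/17


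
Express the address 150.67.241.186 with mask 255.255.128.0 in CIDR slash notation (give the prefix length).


Binary: 11111111.11111111.10000000.00000000
Count leading 1s
Prefix: /17


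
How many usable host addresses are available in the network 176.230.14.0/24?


Host bits = 32 - 24 = 8
Total addresses = 2^8 = 256
Usable = total - 2 (network and broadcast)
Usable hosts: 254


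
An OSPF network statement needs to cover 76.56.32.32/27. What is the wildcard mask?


Subnet mask: 255.255.255.224
Wildcard = 255.255.255.255 - subnet mask
255 - 255 = 0
255 - 255 = 0
255 - 255 = 0
255 - 224 = 31
Wildcard: 0.0.0.31


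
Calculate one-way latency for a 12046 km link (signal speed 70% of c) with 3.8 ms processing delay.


Speed = 0.7 * 3e5 km/s = 210000 km/s
Propagation delay = 12046 / 210000 = 0.0574 s = 57.3619 ms
Processing delay = 3.8 ms
Total one-way latency = 61.1619 ms


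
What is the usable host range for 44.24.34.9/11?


Network: 44.0.0.0
Broadcast: 44.31.255.255
First usable = network + 1
Last usable = broadcast - 1
Range: 44.0.0.1 to 44.31.255.254


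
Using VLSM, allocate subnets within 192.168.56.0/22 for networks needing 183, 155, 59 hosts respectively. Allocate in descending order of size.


183 hosts -> /24 (254 usable): 192.168.56.0/24
155 hosts -> /24 (254 usable): 192.168.57.0/24
59 hosts -> /26 (62 usable): 192.168.58.0/26
Allocation: 192.168.56.0/24 (183 hosts, 254 usable); 192.168.57.0/24 (155 hosts, 254 usable); 192.168.58.0/26 (59 hosts, 62 usable)


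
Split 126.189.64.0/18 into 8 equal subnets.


New prefix = 18 + 3 = 21
Each subnet has 2048 addresses
  126.189.64.0/21
  126.189.72.0/21
  126.189.80.0/21
  126.189.88.0/21
  126.189.96.0/21
  126.189.104.0/21
  126.189.112.0/21
  126.189.120.0/21
Subnets: 126.189.64.0/21, 126.189.72.0/21, 126.189.80.0/21, 126.189.88.0/21, 126.189.96.0/21, 126.189.104.0/21, 126.189.112.0/21, 126.189.120.0/21


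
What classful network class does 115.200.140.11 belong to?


First octet: 115
Binary: 01110011
0xxxxxxx -> Class A (1-126)
Class A, default mask 255.0.0.0 (/8)


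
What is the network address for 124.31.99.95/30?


IP:   01111100.00011111.01100011.01011111
Mask: 11111111.11111111.11111111.11111100
AND operation:
Net:  01111100.00011111.01100011.01011100
Network: 124.31.99.92/30


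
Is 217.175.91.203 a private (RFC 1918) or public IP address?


RFC 1918 private ranges:
  10.0.0.0/8 (10.0.0.0 - 10.255.255.255)
  172.16.0.0/12 (172.16.0.0 - 172.31.255.255)
  192.168.0.0/16 (192.168.0.0 - 192.168.255.255)
Public (not in any RFC 1918 range)


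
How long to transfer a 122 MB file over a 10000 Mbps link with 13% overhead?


Effective throughput = 10000 * (1 - 13/100) = 8700 Mbps
File size in Mb = 122 * 8 = 976 Mb
Time = 976 / 8700
Time = 0.1122 seconds


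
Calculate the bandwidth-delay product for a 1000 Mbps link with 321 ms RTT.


BDP = bandwidth * RTT
= 1000 Mbps * 321 ms
= 1000 * 1e6 * 321 / 1000 bits
= 321000000 bits
= 40125000 bytes
= 39184.5703 KB
BDP = 321000000 bits (40125000 bytes)


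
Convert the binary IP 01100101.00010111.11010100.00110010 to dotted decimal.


01100101 = 101
00010111 = 23
11010100 = 212
00110010 = 50
IP: 101.23.212.50


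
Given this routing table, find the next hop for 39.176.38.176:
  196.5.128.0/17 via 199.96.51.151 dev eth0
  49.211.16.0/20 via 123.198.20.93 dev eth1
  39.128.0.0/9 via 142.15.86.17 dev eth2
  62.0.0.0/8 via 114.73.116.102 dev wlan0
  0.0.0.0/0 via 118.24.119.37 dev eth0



Longest prefix match for 39.176.38.176:
  /17 196.5.128.0: no
  /20 49.211.16.0: no
  /9 39.128.0.0: MATCH
  /8 62.0.0.0: no
  /0 0.0.0.0: MATCH
Selected: next-hop 142.15.86.17 via eth2 (matched /9)


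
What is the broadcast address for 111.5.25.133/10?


Network: 111.0.0.0/10
Host bits = 22
Set all host bits to 1:
Broadcast: 111.63.255.255


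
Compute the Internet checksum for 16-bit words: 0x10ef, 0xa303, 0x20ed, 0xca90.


Sum all words (with carry folding):
+ 0x10ef = 0x10ef
+ 0xa303 = 0xb3f2
+ 0x20ed = 0xd4df
+ 0xca90 = 0x9f70
One's complement: ~0x9f70
Checksum = 0x608f


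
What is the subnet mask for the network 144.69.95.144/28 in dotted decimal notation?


/28 means 28 network bits, 4 host bits
Binary: 11111111111111111111111111110000
Mask: 255.255.255.240


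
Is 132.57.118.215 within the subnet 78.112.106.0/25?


Subnet network: 78.112.106.0
Test IP AND mask: 132.57.118.128
No, 132.57.118.215 is not in 78.112.106.0/25


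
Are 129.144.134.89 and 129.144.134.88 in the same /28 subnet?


Mask: 255.255.255.240
129.144.134.89 AND mask = 129.144.134.80
129.144.134.88 AND mask = 129.144.134.80
Yes, same subnet (129.144.134.80)


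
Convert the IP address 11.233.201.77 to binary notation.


11 = 00001011
233 = 11101001
201 = 11001001
77 = 01001101
Binary: 00001011.11101001.11001001.01001101


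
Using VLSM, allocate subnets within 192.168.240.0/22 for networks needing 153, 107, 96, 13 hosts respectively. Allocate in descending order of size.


153 hosts -> /24 (254 usable): 192.168.240.0/24
107 hosts -> /25 (126 usable): 192.168.241.0/25
96 hosts -> /25 (126 usable): 192.168.241.128/25
13 hosts -> /28 (14 usable): 192.168.242.0/28
Allocation: 192.168.240.0/24 (153 hosts, 254 usable); 192.168.241.0/25 (107 hosts, 126 usable); 192.168.241.128/25 (96 hosts, 126 usable); 192.168.242.0/28 (13 hosts, 14 usable)


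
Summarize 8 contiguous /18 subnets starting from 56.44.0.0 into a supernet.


Original prefix: /18
Number of subnets: 8 = 2^3
New prefix = 18 - 3 = 15
Supernet: 56.44.0.0/15


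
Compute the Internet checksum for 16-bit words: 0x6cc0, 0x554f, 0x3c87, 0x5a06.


Sum all words (with carry folding):
+ 0x6cc0 = 0x6cc0
+ 0x554f = 0xc20f
+ 0x3c87 = 0xfe96
+ 0x5a06 = 0x589d
One's complement: ~0x589d
Checksum = 0xa762


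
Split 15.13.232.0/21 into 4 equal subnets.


New prefix = 21 + 2 = 23
Each subnet has 512 addresses
  15.13.232.0/23
  15.13.234.0/23
  15.13.236.0/23
  15.13.238.0/23
Subnets: 15.13.232.0/23, 15.13.234.0/23, 15.13.236.0/23, 15.13.238.0/23


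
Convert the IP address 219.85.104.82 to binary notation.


219 = 11011011
85 = 01010101
104 = 01101000
82 = 01010010
Binary: 11011011.01010101.01101000.01010010


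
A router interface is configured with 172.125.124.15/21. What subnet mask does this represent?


/21 means 21 network bits, 11 host bits
Binary: 11111111111111111111100000000000
Mask: 255.255.248.0


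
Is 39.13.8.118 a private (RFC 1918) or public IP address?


RFC 1918 private ranges:
  10.0.0.0/8 (10.0.0.0 - 10.255.255.255)
  172.16.0.0/12 (172.16.0.0 - 172.31.255.255)
  192.168.0.0/16 (192.168.0.0 - 192.168.255.255)
Public (not in any RFC 1918 range)


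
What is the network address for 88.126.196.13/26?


IP:   01011000.01111110.11000100.00001101
Mask: 11111111.11111111.11111111.11000000
AND operation:
Net:  01011000.01111110.11000100.00000000
Network: 88.126.196.0/26


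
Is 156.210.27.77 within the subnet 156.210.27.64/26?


Subnet network: 156.210.27.64
Test IP AND mask: 156.210.27.64
Yes, 156.210.27.77 is in 156.210.27.64/26


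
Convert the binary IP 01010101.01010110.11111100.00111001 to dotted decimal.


01010101 = 85
01010110 = 86
11111100 = 252
00111001 = 57
IP: 85.86.252.57
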